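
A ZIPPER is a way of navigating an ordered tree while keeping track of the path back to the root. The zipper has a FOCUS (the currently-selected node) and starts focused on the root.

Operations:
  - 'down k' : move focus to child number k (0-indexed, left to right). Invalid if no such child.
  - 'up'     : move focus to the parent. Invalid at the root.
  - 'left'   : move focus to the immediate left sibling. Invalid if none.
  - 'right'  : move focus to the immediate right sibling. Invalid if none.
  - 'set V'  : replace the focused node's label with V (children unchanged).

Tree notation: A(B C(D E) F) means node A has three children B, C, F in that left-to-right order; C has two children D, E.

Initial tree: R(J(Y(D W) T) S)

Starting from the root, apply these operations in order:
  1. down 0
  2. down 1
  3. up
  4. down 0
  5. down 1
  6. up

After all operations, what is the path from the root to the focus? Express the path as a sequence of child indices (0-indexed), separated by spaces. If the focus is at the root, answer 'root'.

Step 1 (down 0): focus=J path=0 depth=1 children=['Y', 'T'] left=[] right=['S'] parent=R
Step 2 (down 1): focus=T path=0/1 depth=2 children=[] left=['Y'] right=[] parent=J
Step 3 (up): focus=J path=0 depth=1 children=['Y', 'T'] left=[] right=['S'] parent=R
Step 4 (down 0): focus=Y path=0/0 depth=2 children=['D', 'W'] left=[] right=['T'] parent=J
Step 5 (down 1): focus=W path=0/0/1 depth=3 children=[] left=['D'] right=[] parent=Y
Step 6 (up): focus=Y path=0/0 depth=2 children=['D', 'W'] left=[] right=['T'] parent=J

Answer: 0 0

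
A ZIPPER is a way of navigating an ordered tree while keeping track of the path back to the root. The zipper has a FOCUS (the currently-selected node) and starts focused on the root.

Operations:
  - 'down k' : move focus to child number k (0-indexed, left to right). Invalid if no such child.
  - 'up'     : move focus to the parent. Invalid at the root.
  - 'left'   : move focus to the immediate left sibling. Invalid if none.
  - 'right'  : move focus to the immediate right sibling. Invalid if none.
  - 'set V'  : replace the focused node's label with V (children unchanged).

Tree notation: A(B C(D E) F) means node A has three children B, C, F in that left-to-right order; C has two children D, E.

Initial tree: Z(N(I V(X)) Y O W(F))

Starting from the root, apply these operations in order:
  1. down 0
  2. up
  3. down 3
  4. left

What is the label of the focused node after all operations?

Answer: O

Derivation:
Step 1 (down 0): focus=N path=0 depth=1 children=['I', 'V'] left=[] right=['Y', 'O', 'W'] parent=Z
Step 2 (up): focus=Z path=root depth=0 children=['N', 'Y', 'O', 'W'] (at root)
Step 3 (down 3): focus=W path=3 depth=1 children=['F'] left=['N', 'Y', 'O'] right=[] parent=Z
Step 4 (left): focus=O path=2 depth=1 children=[] left=['N', 'Y'] right=['W'] parent=Z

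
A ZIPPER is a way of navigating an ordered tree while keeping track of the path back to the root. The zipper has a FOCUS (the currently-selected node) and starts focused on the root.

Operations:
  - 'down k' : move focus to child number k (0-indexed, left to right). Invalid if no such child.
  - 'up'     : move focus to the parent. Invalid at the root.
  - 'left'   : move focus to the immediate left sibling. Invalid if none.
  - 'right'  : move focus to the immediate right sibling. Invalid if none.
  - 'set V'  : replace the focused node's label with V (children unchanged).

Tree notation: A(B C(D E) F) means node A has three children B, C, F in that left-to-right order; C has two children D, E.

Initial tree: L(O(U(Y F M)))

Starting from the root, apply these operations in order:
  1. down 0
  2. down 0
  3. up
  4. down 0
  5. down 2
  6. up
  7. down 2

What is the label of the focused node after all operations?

Answer: M

Derivation:
Step 1 (down 0): focus=O path=0 depth=1 children=['U'] left=[] right=[] parent=L
Step 2 (down 0): focus=U path=0/0 depth=2 children=['Y', 'F', 'M'] left=[] right=[] parent=O
Step 3 (up): focus=O path=0 depth=1 children=['U'] left=[] right=[] parent=L
Step 4 (down 0): focus=U path=0/0 depth=2 children=['Y', 'F', 'M'] left=[] right=[] parent=O
Step 5 (down 2): focus=M path=0/0/2 depth=3 children=[] left=['Y', 'F'] right=[] parent=U
Step 6 (up): focus=U path=0/0 depth=2 children=['Y', 'F', 'M'] left=[] right=[] parent=O
Step 7 (down 2): focus=M path=0/0/2 depth=3 children=[] left=['Y', 'F'] right=[] parent=U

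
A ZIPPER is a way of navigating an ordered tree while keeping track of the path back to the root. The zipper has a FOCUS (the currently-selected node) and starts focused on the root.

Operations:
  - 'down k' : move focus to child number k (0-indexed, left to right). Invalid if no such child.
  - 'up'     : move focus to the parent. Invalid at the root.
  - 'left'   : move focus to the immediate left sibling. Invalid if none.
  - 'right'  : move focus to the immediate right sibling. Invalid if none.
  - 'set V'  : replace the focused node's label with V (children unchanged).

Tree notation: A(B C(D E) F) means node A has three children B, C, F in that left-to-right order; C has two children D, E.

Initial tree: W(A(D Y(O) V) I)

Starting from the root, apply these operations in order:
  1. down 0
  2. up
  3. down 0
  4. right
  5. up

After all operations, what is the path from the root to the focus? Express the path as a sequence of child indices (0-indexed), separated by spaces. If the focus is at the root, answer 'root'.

Answer: root

Derivation:
Step 1 (down 0): focus=A path=0 depth=1 children=['D', 'Y', 'V'] left=[] right=['I'] parent=W
Step 2 (up): focus=W path=root depth=0 children=['A', 'I'] (at root)
Step 3 (down 0): focus=A path=0 depth=1 children=['D', 'Y', 'V'] left=[] right=['I'] parent=W
Step 4 (right): focus=I path=1 depth=1 children=[] left=['A'] right=[] parent=W
Step 5 (up): focus=W path=root depth=0 children=['A', 'I'] (at root)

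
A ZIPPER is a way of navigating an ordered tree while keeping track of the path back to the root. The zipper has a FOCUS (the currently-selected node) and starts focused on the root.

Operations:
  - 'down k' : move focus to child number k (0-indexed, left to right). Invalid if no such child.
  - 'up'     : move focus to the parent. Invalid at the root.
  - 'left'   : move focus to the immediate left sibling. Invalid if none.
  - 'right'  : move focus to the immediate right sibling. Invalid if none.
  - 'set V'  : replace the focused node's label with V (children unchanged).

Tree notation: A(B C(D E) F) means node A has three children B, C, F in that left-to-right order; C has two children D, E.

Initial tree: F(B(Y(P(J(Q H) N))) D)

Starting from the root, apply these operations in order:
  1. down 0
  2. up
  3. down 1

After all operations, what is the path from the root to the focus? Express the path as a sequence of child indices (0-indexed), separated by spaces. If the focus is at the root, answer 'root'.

Answer: 1

Derivation:
Step 1 (down 0): focus=B path=0 depth=1 children=['Y'] left=[] right=['D'] parent=F
Step 2 (up): focus=F path=root depth=0 children=['B', 'D'] (at root)
Step 3 (down 1): focus=D path=1 depth=1 children=[] left=['B'] right=[] parent=F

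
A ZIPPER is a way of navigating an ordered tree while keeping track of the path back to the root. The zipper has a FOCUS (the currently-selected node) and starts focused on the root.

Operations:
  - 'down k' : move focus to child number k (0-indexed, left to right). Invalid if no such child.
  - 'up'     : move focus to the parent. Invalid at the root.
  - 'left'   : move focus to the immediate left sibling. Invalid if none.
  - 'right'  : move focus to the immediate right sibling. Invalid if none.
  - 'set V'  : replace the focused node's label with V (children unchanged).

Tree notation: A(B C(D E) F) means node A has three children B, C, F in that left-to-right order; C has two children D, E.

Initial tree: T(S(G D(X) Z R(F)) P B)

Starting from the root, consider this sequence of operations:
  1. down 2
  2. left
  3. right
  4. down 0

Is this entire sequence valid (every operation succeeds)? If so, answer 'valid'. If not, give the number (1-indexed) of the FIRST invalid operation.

Answer: 4

Derivation:
Step 1 (down 2): focus=B path=2 depth=1 children=[] left=['S', 'P'] right=[] parent=T
Step 2 (left): focus=P path=1 depth=1 children=[] left=['S'] right=['B'] parent=T
Step 3 (right): focus=B path=2 depth=1 children=[] left=['S', 'P'] right=[] parent=T
Step 4 (down 0): INVALID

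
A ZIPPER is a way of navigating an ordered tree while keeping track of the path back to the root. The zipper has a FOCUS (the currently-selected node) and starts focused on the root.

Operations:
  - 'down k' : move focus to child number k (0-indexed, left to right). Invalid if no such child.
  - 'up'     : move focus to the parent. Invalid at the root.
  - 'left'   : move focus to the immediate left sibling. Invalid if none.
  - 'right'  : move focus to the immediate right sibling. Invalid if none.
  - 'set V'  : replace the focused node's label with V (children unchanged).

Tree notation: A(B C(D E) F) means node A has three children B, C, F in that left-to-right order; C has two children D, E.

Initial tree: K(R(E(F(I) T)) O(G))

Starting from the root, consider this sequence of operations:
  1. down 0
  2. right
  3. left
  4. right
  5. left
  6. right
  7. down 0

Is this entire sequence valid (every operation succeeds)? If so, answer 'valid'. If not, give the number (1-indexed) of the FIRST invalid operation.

Step 1 (down 0): focus=R path=0 depth=1 children=['E'] left=[] right=['O'] parent=K
Step 2 (right): focus=O path=1 depth=1 children=['G'] left=['R'] right=[] parent=K
Step 3 (left): focus=R path=0 depth=1 children=['E'] left=[] right=['O'] parent=K
Step 4 (right): focus=O path=1 depth=1 children=['G'] left=['R'] right=[] parent=K
Step 5 (left): focus=R path=0 depth=1 children=['E'] left=[] right=['O'] parent=K
Step 6 (right): focus=O path=1 depth=1 children=['G'] left=['R'] right=[] parent=K
Step 7 (down 0): focus=G path=1/0 depth=2 children=[] left=[] right=[] parent=O

Answer: valid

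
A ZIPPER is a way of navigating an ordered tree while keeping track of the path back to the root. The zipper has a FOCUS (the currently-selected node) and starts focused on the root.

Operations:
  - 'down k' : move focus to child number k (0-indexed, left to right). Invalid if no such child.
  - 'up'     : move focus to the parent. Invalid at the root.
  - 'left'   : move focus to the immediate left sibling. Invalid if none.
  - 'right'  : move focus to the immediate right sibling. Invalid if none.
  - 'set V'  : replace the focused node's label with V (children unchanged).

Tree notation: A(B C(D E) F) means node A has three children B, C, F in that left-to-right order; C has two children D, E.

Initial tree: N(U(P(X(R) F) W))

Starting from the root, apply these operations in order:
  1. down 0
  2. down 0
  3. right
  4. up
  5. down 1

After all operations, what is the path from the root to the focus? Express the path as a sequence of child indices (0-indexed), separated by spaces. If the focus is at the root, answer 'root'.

Answer: 0 1

Derivation:
Step 1 (down 0): focus=U path=0 depth=1 children=['P', 'W'] left=[] right=[] parent=N
Step 2 (down 0): focus=P path=0/0 depth=2 children=['X', 'F'] left=[] right=['W'] parent=U
Step 3 (right): focus=W path=0/1 depth=2 children=[] left=['P'] right=[] parent=U
Step 4 (up): focus=U path=0 depth=1 children=['P', 'W'] left=[] right=[] parent=N
Step 5 (down 1): focus=W path=0/1 depth=2 children=[] left=['P'] right=[] parent=U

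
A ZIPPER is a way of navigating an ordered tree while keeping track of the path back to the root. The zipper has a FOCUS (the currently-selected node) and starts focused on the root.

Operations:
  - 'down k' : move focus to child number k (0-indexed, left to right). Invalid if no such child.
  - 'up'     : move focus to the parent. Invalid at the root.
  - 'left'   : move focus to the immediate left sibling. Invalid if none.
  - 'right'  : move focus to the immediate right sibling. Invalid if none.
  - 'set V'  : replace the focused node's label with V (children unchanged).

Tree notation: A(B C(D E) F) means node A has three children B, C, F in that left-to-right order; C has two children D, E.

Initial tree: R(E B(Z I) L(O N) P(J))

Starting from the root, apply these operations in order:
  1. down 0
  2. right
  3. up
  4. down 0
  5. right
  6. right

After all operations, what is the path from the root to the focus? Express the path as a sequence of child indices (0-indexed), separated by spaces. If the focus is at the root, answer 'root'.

Step 1 (down 0): focus=E path=0 depth=1 children=[] left=[] right=['B', 'L', 'P'] parent=R
Step 2 (right): focus=B path=1 depth=1 children=['Z', 'I'] left=['E'] right=['L', 'P'] parent=R
Step 3 (up): focus=R path=root depth=0 children=['E', 'B', 'L', 'P'] (at root)
Step 4 (down 0): focus=E path=0 depth=1 children=[] left=[] right=['B', 'L', 'P'] parent=R
Step 5 (right): focus=B path=1 depth=1 children=['Z', 'I'] left=['E'] right=['L', 'P'] parent=R
Step 6 (right): focus=L path=2 depth=1 children=['O', 'N'] left=['E', 'B'] right=['P'] parent=R

Answer: 2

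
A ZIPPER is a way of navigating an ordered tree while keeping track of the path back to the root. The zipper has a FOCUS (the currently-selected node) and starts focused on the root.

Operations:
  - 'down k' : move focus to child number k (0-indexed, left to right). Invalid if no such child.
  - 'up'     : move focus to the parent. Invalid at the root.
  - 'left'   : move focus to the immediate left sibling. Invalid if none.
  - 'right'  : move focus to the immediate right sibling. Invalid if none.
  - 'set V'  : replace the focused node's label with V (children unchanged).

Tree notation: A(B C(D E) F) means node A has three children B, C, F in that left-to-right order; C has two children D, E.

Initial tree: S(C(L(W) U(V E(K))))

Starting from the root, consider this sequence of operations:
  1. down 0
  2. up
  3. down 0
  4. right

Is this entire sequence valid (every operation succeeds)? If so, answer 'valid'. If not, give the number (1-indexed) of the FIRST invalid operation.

Answer: 4

Derivation:
Step 1 (down 0): focus=C path=0 depth=1 children=['L', 'U'] left=[] right=[] parent=S
Step 2 (up): focus=S path=root depth=0 children=['C'] (at root)
Step 3 (down 0): focus=C path=0 depth=1 children=['L', 'U'] left=[] right=[] parent=S
Step 4 (right): INVALID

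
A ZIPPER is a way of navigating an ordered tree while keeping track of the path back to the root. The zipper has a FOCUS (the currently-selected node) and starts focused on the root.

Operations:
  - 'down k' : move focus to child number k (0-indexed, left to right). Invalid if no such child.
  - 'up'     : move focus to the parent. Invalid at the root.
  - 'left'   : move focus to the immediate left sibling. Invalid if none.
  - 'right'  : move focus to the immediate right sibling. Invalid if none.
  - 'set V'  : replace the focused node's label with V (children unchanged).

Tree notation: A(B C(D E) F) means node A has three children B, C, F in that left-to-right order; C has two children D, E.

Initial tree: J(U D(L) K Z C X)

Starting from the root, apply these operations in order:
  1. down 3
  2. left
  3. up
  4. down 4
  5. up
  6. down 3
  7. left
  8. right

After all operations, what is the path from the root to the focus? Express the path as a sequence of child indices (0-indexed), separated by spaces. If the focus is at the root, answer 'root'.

Answer: 3

Derivation:
Step 1 (down 3): focus=Z path=3 depth=1 children=[] left=['U', 'D', 'K'] right=['C', 'X'] parent=J
Step 2 (left): focus=K path=2 depth=1 children=[] left=['U', 'D'] right=['Z', 'C', 'X'] parent=J
Step 3 (up): focus=J path=root depth=0 children=['U', 'D', 'K', 'Z', 'C', 'X'] (at root)
Step 4 (down 4): focus=C path=4 depth=1 children=[] left=['U', 'D', 'K', 'Z'] right=['X'] parent=J
Step 5 (up): focus=J path=root depth=0 children=['U', 'D', 'K', 'Z', 'C', 'X'] (at root)
Step 6 (down 3): focus=Z path=3 depth=1 children=[] left=['U', 'D', 'K'] right=['C', 'X'] parent=J
Step 7 (left): focus=K path=2 depth=1 children=[] left=['U', 'D'] right=['Z', 'C', 'X'] parent=J
Step 8 (right): focus=Z path=3 depth=1 children=[] left=['U', 'D', 'K'] right=['C', 'X'] parent=J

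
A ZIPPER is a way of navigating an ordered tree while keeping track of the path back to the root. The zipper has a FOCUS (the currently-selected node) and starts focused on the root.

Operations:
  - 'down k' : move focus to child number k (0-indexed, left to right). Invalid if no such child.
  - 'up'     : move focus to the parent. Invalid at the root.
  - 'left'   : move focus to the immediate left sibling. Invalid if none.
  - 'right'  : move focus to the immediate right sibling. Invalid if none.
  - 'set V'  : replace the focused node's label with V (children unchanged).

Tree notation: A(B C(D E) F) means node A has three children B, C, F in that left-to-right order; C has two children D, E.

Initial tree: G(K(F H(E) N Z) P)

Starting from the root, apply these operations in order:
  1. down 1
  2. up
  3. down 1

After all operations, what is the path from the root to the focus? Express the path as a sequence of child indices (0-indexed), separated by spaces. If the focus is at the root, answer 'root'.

Step 1 (down 1): focus=P path=1 depth=1 children=[] left=['K'] right=[] parent=G
Step 2 (up): focus=G path=root depth=0 children=['K', 'P'] (at root)
Step 3 (down 1): focus=P path=1 depth=1 children=[] left=['K'] right=[] parent=G

Answer: 1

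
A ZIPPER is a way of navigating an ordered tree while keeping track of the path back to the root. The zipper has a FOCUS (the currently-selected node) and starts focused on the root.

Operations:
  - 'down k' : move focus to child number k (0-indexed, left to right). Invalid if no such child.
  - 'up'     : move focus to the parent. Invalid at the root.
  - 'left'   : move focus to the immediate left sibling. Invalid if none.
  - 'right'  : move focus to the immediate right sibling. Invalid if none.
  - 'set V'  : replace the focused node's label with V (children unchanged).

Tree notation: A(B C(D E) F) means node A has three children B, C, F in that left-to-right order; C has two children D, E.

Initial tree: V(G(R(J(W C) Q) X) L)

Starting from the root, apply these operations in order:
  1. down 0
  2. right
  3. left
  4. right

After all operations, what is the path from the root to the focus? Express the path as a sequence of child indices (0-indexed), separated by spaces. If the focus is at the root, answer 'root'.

Answer: 1

Derivation:
Step 1 (down 0): focus=G path=0 depth=1 children=['R', 'X'] left=[] right=['L'] parent=V
Step 2 (right): focus=L path=1 depth=1 children=[] left=['G'] right=[] parent=V
Step 3 (left): focus=G path=0 depth=1 children=['R', 'X'] left=[] right=['L'] parent=V
Step 4 (right): focus=L path=1 depth=1 children=[] left=['G'] right=[] parent=V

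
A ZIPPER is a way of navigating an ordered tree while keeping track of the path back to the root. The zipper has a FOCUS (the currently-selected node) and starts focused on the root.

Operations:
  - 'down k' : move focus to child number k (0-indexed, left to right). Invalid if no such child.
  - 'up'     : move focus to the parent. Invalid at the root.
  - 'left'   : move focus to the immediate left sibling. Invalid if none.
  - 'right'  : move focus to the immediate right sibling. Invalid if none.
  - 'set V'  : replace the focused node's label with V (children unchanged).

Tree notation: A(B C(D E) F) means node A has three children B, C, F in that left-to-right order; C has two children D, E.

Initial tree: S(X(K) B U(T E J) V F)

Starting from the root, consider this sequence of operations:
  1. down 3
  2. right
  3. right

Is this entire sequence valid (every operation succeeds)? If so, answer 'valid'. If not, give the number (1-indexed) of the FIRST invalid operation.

Step 1 (down 3): focus=V path=3 depth=1 children=[] left=['X', 'B', 'U'] right=['F'] parent=S
Step 2 (right): focus=F path=4 depth=1 children=[] left=['X', 'B', 'U', 'V'] right=[] parent=S
Step 3 (right): INVALID

Answer: 3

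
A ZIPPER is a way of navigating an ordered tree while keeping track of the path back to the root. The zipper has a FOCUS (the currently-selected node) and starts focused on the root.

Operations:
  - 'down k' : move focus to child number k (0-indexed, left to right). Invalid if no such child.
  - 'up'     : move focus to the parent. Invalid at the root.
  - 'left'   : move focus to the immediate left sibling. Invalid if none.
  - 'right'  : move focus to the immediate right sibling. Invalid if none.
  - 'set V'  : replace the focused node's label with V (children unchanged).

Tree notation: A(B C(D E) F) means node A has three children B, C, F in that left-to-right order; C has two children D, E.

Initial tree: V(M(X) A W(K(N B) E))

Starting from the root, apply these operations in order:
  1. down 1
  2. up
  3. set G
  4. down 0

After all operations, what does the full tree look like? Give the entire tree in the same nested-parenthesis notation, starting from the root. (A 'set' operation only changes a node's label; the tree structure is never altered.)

Step 1 (down 1): focus=A path=1 depth=1 children=[] left=['M'] right=['W'] parent=V
Step 2 (up): focus=V path=root depth=0 children=['M', 'A', 'W'] (at root)
Step 3 (set G): focus=G path=root depth=0 children=['M', 'A', 'W'] (at root)
Step 4 (down 0): focus=M path=0 depth=1 children=['X'] left=[] right=['A', 'W'] parent=G

Answer: G(M(X) A W(K(N B) E))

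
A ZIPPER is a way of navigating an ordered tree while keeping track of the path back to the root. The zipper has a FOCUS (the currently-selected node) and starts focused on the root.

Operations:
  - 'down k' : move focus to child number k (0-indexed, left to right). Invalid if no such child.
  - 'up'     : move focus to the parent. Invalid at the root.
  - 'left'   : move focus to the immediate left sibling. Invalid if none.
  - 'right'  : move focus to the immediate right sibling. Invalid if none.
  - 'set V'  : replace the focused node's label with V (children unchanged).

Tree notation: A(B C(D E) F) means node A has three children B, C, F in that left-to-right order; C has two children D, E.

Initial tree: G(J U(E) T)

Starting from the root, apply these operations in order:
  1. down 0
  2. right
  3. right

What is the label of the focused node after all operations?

Step 1 (down 0): focus=J path=0 depth=1 children=[] left=[] right=['U', 'T'] parent=G
Step 2 (right): focus=U path=1 depth=1 children=['E'] left=['J'] right=['T'] parent=G
Step 3 (right): focus=T path=2 depth=1 children=[] left=['J', 'U'] right=[] parent=G

Answer: T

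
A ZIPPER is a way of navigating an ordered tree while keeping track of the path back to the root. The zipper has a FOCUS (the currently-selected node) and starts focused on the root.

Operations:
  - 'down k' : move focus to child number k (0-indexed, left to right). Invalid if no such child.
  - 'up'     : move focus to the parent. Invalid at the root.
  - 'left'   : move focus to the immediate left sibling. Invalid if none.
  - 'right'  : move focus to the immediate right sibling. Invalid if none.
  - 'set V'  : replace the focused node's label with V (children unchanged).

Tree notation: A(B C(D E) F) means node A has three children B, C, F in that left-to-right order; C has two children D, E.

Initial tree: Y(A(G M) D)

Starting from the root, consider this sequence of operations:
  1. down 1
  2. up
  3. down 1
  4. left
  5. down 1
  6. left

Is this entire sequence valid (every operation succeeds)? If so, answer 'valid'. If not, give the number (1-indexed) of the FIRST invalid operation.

Answer: valid

Derivation:
Step 1 (down 1): focus=D path=1 depth=1 children=[] left=['A'] right=[] parent=Y
Step 2 (up): focus=Y path=root depth=0 children=['A', 'D'] (at root)
Step 3 (down 1): focus=D path=1 depth=1 children=[] left=['A'] right=[] parent=Y
Step 4 (left): focus=A path=0 depth=1 children=['G', 'M'] left=[] right=['D'] parent=Y
Step 5 (down 1): focus=M path=0/1 depth=2 children=[] left=['G'] right=[] parent=A
Step 6 (left): focus=G path=0/0 depth=2 children=[] left=[] right=['M'] parent=A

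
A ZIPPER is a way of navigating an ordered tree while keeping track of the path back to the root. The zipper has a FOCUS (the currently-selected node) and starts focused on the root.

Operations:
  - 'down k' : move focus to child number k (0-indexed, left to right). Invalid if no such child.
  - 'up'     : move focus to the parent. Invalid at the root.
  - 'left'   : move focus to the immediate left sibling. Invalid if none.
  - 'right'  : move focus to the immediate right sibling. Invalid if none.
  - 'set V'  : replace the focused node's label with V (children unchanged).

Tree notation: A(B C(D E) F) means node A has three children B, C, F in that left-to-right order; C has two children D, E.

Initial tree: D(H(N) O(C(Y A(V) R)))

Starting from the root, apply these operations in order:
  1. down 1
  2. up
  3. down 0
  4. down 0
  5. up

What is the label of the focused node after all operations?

Answer: H

Derivation:
Step 1 (down 1): focus=O path=1 depth=1 children=['C'] left=['H'] right=[] parent=D
Step 2 (up): focus=D path=root depth=0 children=['H', 'O'] (at root)
Step 3 (down 0): focus=H path=0 depth=1 children=['N'] left=[] right=['O'] parent=D
Step 4 (down 0): focus=N path=0/0 depth=2 children=[] left=[] right=[] parent=H
Step 5 (up): focus=H path=0 depth=1 children=['N'] left=[] right=['O'] parent=D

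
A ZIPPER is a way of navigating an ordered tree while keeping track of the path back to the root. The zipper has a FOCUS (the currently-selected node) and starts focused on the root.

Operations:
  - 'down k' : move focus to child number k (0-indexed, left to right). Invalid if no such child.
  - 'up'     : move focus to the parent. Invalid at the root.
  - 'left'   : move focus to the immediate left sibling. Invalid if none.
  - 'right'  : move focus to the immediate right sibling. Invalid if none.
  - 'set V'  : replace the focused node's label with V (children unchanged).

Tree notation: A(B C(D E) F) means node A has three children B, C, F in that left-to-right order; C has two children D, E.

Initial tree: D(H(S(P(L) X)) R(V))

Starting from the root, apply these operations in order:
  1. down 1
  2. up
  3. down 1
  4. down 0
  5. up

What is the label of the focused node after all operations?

Step 1 (down 1): focus=R path=1 depth=1 children=['V'] left=['H'] right=[] parent=D
Step 2 (up): focus=D path=root depth=0 children=['H', 'R'] (at root)
Step 3 (down 1): focus=R path=1 depth=1 children=['V'] left=['H'] right=[] parent=D
Step 4 (down 0): focus=V path=1/0 depth=2 children=[] left=[] right=[] parent=R
Step 5 (up): focus=R path=1 depth=1 children=['V'] left=['H'] right=[] parent=D

Answer: R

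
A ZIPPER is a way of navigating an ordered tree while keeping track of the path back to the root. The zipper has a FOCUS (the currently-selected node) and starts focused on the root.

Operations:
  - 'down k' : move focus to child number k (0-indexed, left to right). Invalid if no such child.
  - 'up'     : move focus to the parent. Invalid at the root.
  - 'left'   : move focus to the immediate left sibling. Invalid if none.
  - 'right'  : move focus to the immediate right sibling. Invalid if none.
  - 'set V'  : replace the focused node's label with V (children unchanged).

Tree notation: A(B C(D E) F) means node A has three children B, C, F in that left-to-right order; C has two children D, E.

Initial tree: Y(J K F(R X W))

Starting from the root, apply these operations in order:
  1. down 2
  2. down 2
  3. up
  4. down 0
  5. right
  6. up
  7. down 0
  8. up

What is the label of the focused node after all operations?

Answer: F

Derivation:
Step 1 (down 2): focus=F path=2 depth=1 children=['R', 'X', 'W'] left=['J', 'K'] right=[] parent=Y
Step 2 (down 2): focus=W path=2/2 depth=2 children=[] left=['R', 'X'] right=[] parent=F
Step 3 (up): focus=F path=2 depth=1 children=['R', 'X', 'W'] left=['J', 'K'] right=[] parent=Y
Step 4 (down 0): focus=R path=2/0 depth=2 children=[] left=[] right=['X', 'W'] parent=F
Step 5 (right): focus=X path=2/1 depth=2 children=[] left=['R'] right=['W'] parent=F
Step 6 (up): focus=F path=2 depth=1 children=['R', 'X', 'W'] left=['J', 'K'] right=[] parent=Y
Step 7 (down 0): focus=R path=2/0 depth=2 children=[] left=[] right=['X', 'W'] parent=F
Step 8 (up): focus=F path=2 depth=1 children=['R', 'X', 'W'] left=['J', 'K'] right=[] parent=Y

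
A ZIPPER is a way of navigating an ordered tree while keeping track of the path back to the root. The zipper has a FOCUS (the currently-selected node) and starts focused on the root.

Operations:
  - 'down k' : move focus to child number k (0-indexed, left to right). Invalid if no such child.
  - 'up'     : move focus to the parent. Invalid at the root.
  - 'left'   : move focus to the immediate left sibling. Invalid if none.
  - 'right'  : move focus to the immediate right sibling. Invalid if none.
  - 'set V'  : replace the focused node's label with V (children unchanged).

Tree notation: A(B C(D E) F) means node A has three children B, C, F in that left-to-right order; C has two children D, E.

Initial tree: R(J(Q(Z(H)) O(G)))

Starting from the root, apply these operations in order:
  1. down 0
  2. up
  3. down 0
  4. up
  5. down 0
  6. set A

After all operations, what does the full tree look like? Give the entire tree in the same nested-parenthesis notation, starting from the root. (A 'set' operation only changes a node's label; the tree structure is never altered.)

Answer: R(A(Q(Z(H)) O(G)))

Derivation:
Step 1 (down 0): focus=J path=0 depth=1 children=['Q', 'O'] left=[] right=[] parent=R
Step 2 (up): focus=R path=root depth=0 children=['J'] (at root)
Step 3 (down 0): focus=J path=0 depth=1 children=['Q', 'O'] left=[] right=[] parent=R
Step 4 (up): focus=R path=root depth=0 children=['J'] (at root)
Step 5 (down 0): focus=J path=0 depth=1 children=['Q', 'O'] left=[] right=[] parent=R
Step 6 (set A): focus=A path=0 depth=1 children=['Q', 'O'] left=[] right=[] parent=R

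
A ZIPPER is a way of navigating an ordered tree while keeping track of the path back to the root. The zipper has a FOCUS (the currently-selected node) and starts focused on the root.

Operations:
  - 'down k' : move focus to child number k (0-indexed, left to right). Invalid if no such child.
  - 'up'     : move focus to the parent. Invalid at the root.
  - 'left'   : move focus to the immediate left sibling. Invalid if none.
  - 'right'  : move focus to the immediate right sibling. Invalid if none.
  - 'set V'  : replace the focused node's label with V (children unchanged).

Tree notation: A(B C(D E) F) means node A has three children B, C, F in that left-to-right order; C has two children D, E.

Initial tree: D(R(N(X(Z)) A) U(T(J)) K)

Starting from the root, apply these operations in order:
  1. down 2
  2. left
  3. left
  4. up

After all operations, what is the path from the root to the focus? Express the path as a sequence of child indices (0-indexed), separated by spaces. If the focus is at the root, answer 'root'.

Step 1 (down 2): focus=K path=2 depth=1 children=[] left=['R', 'U'] right=[] parent=D
Step 2 (left): focus=U path=1 depth=1 children=['T'] left=['R'] right=['K'] parent=D
Step 3 (left): focus=R path=0 depth=1 children=['N', 'A'] left=[] right=['U', 'K'] parent=D
Step 4 (up): focus=D path=root depth=0 children=['R', 'U', 'K'] (at root)

Answer: root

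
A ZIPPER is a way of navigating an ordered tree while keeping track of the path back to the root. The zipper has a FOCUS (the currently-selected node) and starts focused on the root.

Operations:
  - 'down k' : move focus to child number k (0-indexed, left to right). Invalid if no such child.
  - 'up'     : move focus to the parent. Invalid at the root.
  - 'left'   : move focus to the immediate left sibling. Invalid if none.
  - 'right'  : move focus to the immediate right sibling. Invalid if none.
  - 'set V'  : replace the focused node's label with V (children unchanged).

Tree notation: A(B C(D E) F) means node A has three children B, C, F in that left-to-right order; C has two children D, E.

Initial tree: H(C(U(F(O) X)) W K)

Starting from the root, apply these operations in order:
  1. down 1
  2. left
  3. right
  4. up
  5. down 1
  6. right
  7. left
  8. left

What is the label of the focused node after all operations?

Answer: C

Derivation:
Step 1 (down 1): focus=W path=1 depth=1 children=[] left=['C'] right=['K'] parent=H
Step 2 (left): focus=C path=0 depth=1 children=['U'] left=[] right=['W', 'K'] parent=H
Step 3 (right): focus=W path=1 depth=1 children=[] left=['C'] right=['K'] parent=H
Step 4 (up): focus=H path=root depth=0 children=['C', 'W', 'K'] (at root)
Step 5 (down 1): focus=W path=1 depth=1 children=[] left=['C'] right=['K'] parent=H
Step 6 (right): focus=K path=2 depth=1 children=[] left=['C', 'W'] right=[] parent=H
Step 7 (left): focus=W path=1 depth=1 children=[] left=['C'] right=['K'] parent=H
Step 8 (left): focus=C path=0 depth=1 children=['U'] left=[] right=['W', 'K'] parent=H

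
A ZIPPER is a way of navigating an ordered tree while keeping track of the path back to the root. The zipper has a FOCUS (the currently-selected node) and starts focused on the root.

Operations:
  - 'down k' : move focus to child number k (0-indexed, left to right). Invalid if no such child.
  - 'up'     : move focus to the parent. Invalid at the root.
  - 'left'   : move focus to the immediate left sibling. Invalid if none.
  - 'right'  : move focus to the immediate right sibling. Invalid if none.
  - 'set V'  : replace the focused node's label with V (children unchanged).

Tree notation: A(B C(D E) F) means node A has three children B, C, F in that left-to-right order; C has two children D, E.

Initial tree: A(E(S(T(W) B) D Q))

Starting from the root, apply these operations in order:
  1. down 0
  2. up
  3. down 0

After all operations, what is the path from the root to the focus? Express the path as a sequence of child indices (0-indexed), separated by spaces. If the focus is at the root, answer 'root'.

Answer: 0

Derivation:
Step 1 (down 0): focus=E path=0 depth=1 children=['S', 'D', 'Q'] left=[] right=[] parent=A
Step 2 (up): focus=A path=root depth=0 children=['E'] (at root)
Step 3 (down 0): focus=E path=0 depth=1 children=['S', 'D', 'Q'] left=[] right=[] parent=A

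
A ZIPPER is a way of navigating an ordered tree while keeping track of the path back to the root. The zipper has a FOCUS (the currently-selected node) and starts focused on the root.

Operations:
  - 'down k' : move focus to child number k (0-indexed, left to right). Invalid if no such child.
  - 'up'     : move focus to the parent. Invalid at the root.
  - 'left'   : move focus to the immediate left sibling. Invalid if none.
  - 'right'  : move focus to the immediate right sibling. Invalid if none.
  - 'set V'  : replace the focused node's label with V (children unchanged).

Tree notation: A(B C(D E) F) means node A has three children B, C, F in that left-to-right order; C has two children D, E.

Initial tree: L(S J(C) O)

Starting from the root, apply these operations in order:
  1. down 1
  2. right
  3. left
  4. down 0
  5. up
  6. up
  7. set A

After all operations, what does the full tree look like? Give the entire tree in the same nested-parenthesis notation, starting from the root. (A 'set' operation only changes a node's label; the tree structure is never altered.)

Step 1 (down 1): focus=J path=1 depth=1 children=['C'] left=['S'] right=['O'] parent=L
Step 2 (right): focus=O path=2 depth=1 children=[] left=['S', 'J'] right=[] parent=L
Step 3 (left): focus=J path=1 depth=1 children=['C'] left=['S'] right=['O'] parent=L
Step 4 (down 0): focus=C path=1/0 depth=2 children=[] left=[] right=[] parent=J
Step 5 (up): focus=J path=1 depth=1 children=['C'] left=['S'] right=['O'] parent=L
Step 6 (up): focus=L path=root depth=0 children=['S', 'J', 'O'] (at root)
Step 7 (set A): focus=A path=root depth=0 children=['S', 'J', 'O'] (at root)

Answer: A(S J(C) O)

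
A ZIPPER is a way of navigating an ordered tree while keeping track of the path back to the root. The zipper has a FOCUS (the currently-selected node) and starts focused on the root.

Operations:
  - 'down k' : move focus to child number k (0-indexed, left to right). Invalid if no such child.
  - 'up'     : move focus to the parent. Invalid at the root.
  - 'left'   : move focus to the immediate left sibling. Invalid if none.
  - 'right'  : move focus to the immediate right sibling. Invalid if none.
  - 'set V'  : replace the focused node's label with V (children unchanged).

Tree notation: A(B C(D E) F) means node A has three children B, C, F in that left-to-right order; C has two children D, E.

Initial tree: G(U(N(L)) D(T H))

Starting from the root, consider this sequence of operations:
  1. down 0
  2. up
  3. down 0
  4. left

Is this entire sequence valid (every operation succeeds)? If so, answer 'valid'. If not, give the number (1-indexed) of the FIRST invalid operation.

Answer: 4

Derivation:
Step 1 (down 0): focus=U path=0 depth=1 children=['N'] left=[] right=['D'] parent=G
Step 2 (up): focus=G path=root depth=0 children=['U', 'D'] (at root)
Step 3 (down 0): focus=U path=0 depth=1 children=['N'] left=[] right=['D'] parent=G
Step 4 (left): INVALID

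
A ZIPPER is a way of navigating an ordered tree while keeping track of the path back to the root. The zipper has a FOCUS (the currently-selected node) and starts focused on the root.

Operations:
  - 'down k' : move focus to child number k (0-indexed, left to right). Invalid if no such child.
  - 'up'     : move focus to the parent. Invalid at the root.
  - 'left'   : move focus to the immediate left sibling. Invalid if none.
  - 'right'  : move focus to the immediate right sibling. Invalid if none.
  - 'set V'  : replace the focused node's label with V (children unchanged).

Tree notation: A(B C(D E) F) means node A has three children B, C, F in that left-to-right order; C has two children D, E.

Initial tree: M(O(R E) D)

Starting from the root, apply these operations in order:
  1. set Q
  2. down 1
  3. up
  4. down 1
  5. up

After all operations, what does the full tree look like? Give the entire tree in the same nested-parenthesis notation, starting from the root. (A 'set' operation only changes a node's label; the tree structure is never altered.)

Step 1 (set Q): focus=Q path=root depth=0 children=['O', 'D'] (at root)
Step 2 (down 1): focus=D path=1 depth=1 children=[] left=['O'] right=[] parent=Q
Step 3 (up): focus=Q path=root depth=0 children=['O', 'D'] (at root)
Step 4 (down 1): focus=D path=1 depth=1 children=[] left=['O'] right=[] parent=Q
Step 5 (up): focus=Q path=root depth=0 children=['O', 'D'] (at root)

Answer: Q(O(R E) D)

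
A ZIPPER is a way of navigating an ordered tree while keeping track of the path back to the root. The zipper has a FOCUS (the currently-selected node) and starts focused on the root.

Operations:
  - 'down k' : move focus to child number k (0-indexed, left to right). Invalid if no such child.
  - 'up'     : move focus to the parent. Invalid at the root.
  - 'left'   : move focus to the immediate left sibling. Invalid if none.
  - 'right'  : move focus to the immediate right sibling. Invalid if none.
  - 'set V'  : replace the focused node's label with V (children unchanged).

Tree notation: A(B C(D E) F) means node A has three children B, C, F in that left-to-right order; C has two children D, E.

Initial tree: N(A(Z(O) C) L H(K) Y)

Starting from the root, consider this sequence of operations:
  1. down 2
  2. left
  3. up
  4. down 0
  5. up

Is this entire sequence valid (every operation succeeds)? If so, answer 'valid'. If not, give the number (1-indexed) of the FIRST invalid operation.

Answer: valid

Derivation:
Step 1 (down 2): focus=H path=2 depth=1 children=['K'] left=['A', 'L'] right=['Y'] parent=N
Step 2 (left): focus=L path=1 depth=1 children=[] left=['A'] right=['H', 'Y'] parent=N
Step 3 (up): focus=N path=root depth=0 children=['A', 'L', 'H', 'Y'] (at root)
Step 4 (down 0): focus=A path=0 depth=1 children=['Z', 'C'] left=[] right=['L', 'H', 'Y'] parent=N
Step 5 (up): focus=N path=root depth=0 children=['A', 'L', 'H', 'Y'] (at root)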